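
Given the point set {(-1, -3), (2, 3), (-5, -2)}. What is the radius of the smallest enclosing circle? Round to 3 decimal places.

4.301

Call the three points A, B, C in the order given.
Side lengths²: AB² = 45, AC² = 17, BC² = 74.
Since BC² = 74 ≥ 45 + 17 = 62, the angle opposite BC is not acute, so the smallest enclosing circle has BC as diameter.
Centre = midpoint of BC = (-1.5, 0.5), r² = 74/4 = 18.5.
r = √(18.5) ≈ 4.301.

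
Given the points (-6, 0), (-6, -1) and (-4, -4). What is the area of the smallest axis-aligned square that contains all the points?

16

The bounding box has width 2 and height 4.
An axis-aligned square enclosing the set must have side ≥ max(width, height).
So the minimum side is max(2, 4) = 4.
Area = 4² = 16.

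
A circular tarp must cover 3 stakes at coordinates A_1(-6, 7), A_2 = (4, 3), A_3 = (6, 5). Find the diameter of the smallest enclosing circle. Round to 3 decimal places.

Side lengths²: A_1A_2² = 116, A_1A_3² = 148, A_2A_3² = 8.
Since A_1A_3² = 148 ≥ 116 + 8 = 124, the angle opposite A_1A_3 is not acute, so the smallest enclosing circle has A_1A_3 as diameter.
Centre = midpoint of A_1A_3 = (0, 6), r² = 148/4 = 37.
Diameter = 2r = 2√37 ≈ 12.166.

12.166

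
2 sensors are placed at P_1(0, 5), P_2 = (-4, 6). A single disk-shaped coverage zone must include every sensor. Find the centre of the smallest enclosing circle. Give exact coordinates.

The smallest circle enclosing two points has them as diameter endpoints.
Centre = midpoint = (-2, 5.5); r² = |P_1P_2|²/4 = 17/4 = 4.25.
Centre = (-2, 5.5).

(-2, 5.5)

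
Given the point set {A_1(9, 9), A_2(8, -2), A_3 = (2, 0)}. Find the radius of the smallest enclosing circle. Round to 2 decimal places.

5.86

Side lengths²: A_1A_2² = 122, A_1A_3² = 130, A_2A_3² = 40.
Since A_1A_3² = 130 < 122 + 40 = 162, the triangle is acute, so the smallest enclosing circle is the circumcircle.
Circumcentre = (223/34, 125/34), r² = 19825/578.
r = √(19825/578) ≈ 5.86.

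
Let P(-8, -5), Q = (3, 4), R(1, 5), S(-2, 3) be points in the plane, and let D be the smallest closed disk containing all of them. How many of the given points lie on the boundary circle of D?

The farthest pair is P–Q with squared distance 202. The circle on this segment as diameter has centre (-2.5, -0.5) and r² = 202/4 = 50.5.
Check R: distance² to centre = 42.5 ≤ 50.5, so it lies inside.
All remaining points lie in this disk, and no smaller disk contains both endpoints, so this is the minimum enclosing circle.
The points at distance exactly r from the centre are P, Q — 2 points.

2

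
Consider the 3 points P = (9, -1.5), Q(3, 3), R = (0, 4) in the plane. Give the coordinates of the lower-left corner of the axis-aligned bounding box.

(0, -1.5)

x-range [0, 9], y-range [-1.5, 4].
The lower-left corner is (0, -1.5).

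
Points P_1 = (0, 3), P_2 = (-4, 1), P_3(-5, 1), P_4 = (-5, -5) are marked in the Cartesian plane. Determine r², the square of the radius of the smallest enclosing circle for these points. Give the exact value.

A smallest enclosing disk is always determined by at most three of the input points on its boundary.
The farthest pair is P_1–P_4 with squared distance 89. The circle on this segment as diameter has centre (-2.5, -1) and r² = 89/4 = 22.25.
Check P_2: distance² to centre = 6.25 ≤ 22.25, so it lies inside.
All remaining points lie in this disk, and no smaller disk contains both endpoints, so this is the minimum enclosing circle.

22.25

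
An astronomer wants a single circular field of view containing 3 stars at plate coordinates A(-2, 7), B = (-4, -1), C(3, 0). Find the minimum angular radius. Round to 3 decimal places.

4.644

Side lengths²: AB² = 68, AC² = 74, BC² = 50.
Since AC² = 74 < 68 + 50 = 118, the triangle is acute, so the smallest enclosing circle is the circumcircle.
Circumcentre = (-25/27, 67/27), r² = 15725/729.
r = √(15725/729) ≈ 4.644.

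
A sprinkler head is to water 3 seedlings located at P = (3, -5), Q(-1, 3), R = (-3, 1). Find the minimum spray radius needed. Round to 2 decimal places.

Side lengths²: PQ² = 80, PR² = 72, QR² = 8.
Since PQ² = 80 ≥ 72 + 8 = 80, the angle opposite PQ is not acute, so the smallest enclosing circle has PQ as diameter.
Centre = midpoint of PQ = (1, -1), r² = 80/4 = 20.
r = √20 ≈ 4.47.

4.47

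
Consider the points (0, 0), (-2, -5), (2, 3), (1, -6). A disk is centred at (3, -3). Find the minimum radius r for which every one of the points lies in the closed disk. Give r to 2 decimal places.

6.08

The required radius is the distance from (3, -3) to the farthest point.
Squared distances: 18, 29, 37, 13.
Maximum is 37, attained at (2, 3).
r = √37 ≈ 6.08.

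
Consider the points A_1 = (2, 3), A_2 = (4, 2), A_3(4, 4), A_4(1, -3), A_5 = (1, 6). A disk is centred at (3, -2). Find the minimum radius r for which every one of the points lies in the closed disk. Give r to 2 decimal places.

The required radius is the distance from (3, -2) to the farthest point.
Squared distances: 26, 17, 37, 5, 68.
Maximum is 68, attained at A_5.
r = √68 ≈ 8.25.

8.25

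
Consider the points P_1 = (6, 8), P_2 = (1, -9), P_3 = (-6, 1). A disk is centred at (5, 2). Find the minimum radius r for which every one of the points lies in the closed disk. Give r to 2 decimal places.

The required radius is the distance from (5, 2) to the farthest point.
Squared distances: 37, 137, 122.
Maximum is 137, attained at P_2.
r = √137 ≈ 11.70.

11.70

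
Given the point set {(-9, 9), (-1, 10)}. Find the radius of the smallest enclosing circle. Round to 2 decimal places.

The smallest circle enclosing two points has them as diameter endpoints.
Centre = midpoint = (-5, 9.5); r² = |(-9, 9)−(-1, 10)|²/4 = 65/4 = 16.25.
r = √(16.25) ≈ 4.03.

4.03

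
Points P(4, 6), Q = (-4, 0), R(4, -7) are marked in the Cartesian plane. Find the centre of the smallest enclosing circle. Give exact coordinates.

(2.625, -0.5)

Side lengths²: PQ² = 100, PR² = 169, QR² = 113.
Since PR² = 169 < 113 + 100 = 213, the triangle is acute, so the smallest enclosing circle is the circumcircle.
Circumcentre = (2.625, -0.5), r² = 44.140625.
Centre = (2.625, -0.5).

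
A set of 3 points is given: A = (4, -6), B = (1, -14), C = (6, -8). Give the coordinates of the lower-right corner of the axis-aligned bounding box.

(6, -14)

x-range [1, 6], y-range [-14, -6].
The lower-right corner is (6, -14).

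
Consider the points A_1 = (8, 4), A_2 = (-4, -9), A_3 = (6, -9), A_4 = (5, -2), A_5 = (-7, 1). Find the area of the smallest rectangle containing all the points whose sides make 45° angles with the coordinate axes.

287.5

In coordinates u = x + y, v = x − y the rectangle is axis-aligned; the map (x,y)→(u,v) scales areas by 2.
u-values: 12, -13, -3, 3, -6; range = 12 − (-13) = 25.
v-values: 4, 5, 15, 7, -8; range = 15 − (-8) = 23.
Area = (25 × 23) / 2 = 287.5.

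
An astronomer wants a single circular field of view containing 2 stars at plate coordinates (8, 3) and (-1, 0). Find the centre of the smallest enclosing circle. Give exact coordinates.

(3.5, 1.5)

The smallest circle enclosing two points has them as diameter endpoints.
Centre = midpoint = (3.5, 1.5); r² = |(8, 3)−(-1, 0)|²/4 = 90/4 = 22.5.
Centre = (3.5, 1.5).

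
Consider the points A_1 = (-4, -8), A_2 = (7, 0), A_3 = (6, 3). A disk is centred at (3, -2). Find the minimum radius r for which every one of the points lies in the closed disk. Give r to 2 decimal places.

9.22

The required radius is the distance from (3, -2) to the farthest point.
Squared distances: 85, 20, 34.
Maximum is 85, attained at A_1.
r = √85 ≈ 9.22.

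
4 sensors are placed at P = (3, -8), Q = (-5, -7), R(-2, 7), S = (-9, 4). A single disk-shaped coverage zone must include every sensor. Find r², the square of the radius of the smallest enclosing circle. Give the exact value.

72.5

A smallest enclosing disk is always determined by at most three of the input points on its boundary.
The minimum enclosing circle is determined by three boundary points: P, R, S.
Their circumcentre is (-2.5, -1.5) with r² = 72.5.
The farthest remaining point Q is at distance² 36.5 ≤ 72.5.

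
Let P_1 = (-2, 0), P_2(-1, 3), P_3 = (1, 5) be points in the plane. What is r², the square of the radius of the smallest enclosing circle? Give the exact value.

8.5

Side lengths²: P_1P_2² = 10, P_1P_3² = 34, P_2P_3² = 8.
Since P_1P_3² = 34 ≥ 10 + 8 = 18, the angle opposite P_1P_3 is not acute, so the smallest enclosing circle has P_1P_3 as diameter.
Centre = midpoint of P_1P_3 = (-0.5, 2.5), r² = 34/4 = 8.5.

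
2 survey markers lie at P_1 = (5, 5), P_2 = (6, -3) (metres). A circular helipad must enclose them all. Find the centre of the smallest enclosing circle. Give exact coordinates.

(5.5, 1)

The smallest circle enclosing two points has them as diameter endpoints.
Centre = midpoint = (5.5, 1); r² = |P_1P_2|²/4 = 65/4 = 16.25.
Centre = (5.5, 1).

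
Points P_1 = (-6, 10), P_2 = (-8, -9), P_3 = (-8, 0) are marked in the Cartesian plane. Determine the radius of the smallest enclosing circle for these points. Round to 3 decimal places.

Side lengths²: P_1P_2² = 365, P_1P_3² = 104, P_2P_3² = 81.
Since P_1P_2² = 365 ≥ 104 + 81 = 185, the angle opposite P_1P_2 is not acute, so the smallest enclosing circle has P_1P_2 as diameter.
Centre = midpoint of P_1P_2 = (-7, 0.5), r² = 365/4 = 91.25.
r = √(91.25) ≈ 9.552.

9.552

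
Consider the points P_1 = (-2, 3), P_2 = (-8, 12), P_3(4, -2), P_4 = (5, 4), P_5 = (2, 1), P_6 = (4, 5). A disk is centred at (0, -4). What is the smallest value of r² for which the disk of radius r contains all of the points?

320

The required radius is the distance from (0, -4) to the farthest point.
Squared distances: 53, 320, 20, 89, 29, 97.
Maximum is 320, attained at P_2.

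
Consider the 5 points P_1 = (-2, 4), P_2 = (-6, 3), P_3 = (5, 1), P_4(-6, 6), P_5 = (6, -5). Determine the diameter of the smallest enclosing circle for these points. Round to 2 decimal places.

16.28

The minimum enclosing circle of a finite set is fixed by two of the points (as a diameter) or three (as a circumcircle).
The farthest pair is P_4–P_5 with squared distance 265. The circle on this segment as diameter has centre (0, 0.5) and r² = 265/4 = 66.25.
Check P_1: distance² to centre = 16.25 ≤ 66.25, so it lies inside.
All remaining points lie in this disk, and no smaller disk contains both endpoints, so this is the minimum enclosing circle.
Diameter = 2r = 2√(66.25) ≈ 16.28.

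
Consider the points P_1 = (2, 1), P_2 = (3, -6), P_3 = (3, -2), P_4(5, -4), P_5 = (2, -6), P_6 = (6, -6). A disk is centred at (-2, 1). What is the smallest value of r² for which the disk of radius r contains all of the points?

The required radius is the distance from (-2, 1) to the farthest point.
Squared distances: 16, 74, 34, 74, 65, 113.
Maximum is 113, attained at P_6.

113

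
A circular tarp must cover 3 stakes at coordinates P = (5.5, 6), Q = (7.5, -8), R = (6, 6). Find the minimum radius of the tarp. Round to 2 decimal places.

Side lengths²: PQ² = 200, PR² = 0.25, QR² = 198.25.
Since PQ² = 200 ≥ 198.25 + 0.25 = 198.5, the angle opposite PQ is not acute, so the smallest enclosing circle has PQ as diameter.
Centre = midpoint of PQ = (6.5, -1), r² = 200/4 = 50.
r = √50 ≈ 7.07.

7.07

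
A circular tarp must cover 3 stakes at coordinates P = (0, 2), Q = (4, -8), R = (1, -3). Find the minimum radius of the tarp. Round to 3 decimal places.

Side lengths²: PQ² = 116, PR² = 26, QR² = 34.
Since PQ² = 116 ≥ 34 + 26 = 60, the angle opposite PQ is not acute, so the smallest enclosing circle has PQ as diameter.
Centre = midpoint of PQ = (2, -3), r² = 116/4 = 29.
r = √29 ≈ 5.385.

5.385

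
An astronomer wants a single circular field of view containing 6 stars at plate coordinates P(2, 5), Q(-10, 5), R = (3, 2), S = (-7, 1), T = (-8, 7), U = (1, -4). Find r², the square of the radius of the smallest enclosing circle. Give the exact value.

A smallest enclosing disk is always determined by at most three of the input points on its boundary.
The minimum enclosing circle is determined by three boundary points: P, Q, U.
Their circumcentre is (-4, 10/9) with r² = 4141/81.
The farthest remaining point T is at distance² 4105/81 ≤ 4141/81.

4141/81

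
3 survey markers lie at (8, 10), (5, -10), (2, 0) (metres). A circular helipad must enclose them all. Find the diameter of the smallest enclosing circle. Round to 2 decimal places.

Call the three points A, B, C in the order given.
Side lengths²: AB² = 409, AC² = 136, BC² = 109.
Since AB² = 409 ≥ 136 + 109 = 245, the angle opposite AB is not acute, so the smallest enclosing circle has AB as diameter.
Centre = midpoint of AB = (6.5, 0), r² = 409/4 = 102.25.
Diameter = 2r = 2√(102.25) ≈ 20.22.

20.22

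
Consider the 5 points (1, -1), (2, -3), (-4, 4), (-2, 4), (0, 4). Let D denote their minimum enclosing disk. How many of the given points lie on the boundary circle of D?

2

A smallest enclosing disk is always determined by at most three of the input points on its boundary.
The farthest pair is (2, -3)–(-4, 4) with squared distance 85. The circle on this segment as diameter has centre (-1, 0.5) and r² = 85/4 = 21.25.
Check (1, -1): distance² to centre = 6.25 ≤ 21.25, so it lies inside.
All remaining points lie in this disk, and no smaller disk contains both endpoints, so this is the minimum enclosing circle.
The points at distance exactly r from the centre are (2, -3), (-4, 4) — 2 points.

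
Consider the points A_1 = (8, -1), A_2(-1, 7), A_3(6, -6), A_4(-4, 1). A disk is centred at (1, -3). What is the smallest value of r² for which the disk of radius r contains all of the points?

104

The required radius is the distance from (1, -3) to the farthest point.
Squared distances: 53, 104, 34, 41.
Maximum is 104, attained at A_2.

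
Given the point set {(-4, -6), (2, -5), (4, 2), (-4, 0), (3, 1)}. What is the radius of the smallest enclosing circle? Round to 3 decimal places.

A smallest enclosing disk is always determined by at most three of the input points on its boundary.
The farthest pair is (-4, -6)–(4, 2) with squared distance 128. The circle on this segment as diameter has centre (0, -2) and r² = 128/4 = 32.
Check (2, -5): distance² to centre = 13 ≤ 32, so it lies inside.
All remaining points lie in this disk, and no smaller disk contains both endpoints, so this is the minimum enclosing circle.
r = √32 ≈ 5.657.

5.657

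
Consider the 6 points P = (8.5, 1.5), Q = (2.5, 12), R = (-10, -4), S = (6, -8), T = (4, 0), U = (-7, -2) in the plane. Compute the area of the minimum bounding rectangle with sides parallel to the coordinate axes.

370

x ranges over [-10, 8.5], width 18.5.
y ranges over [-8, 12], height 20.
Area = 18.5 × 20 = 370.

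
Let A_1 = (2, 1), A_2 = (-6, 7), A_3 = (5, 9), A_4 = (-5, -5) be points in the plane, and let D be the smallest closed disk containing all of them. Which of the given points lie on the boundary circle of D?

A_3, A_4

By Welzl's lemma the MEC is supported by two points (diametrically opposite) or three points (on a circumcircle).
The farthest pair is A_3–A_4 with squared distance 296. The circle on this segment as diameter has centre (0, 2) and r² = 296/4 = 74.
Check A_1: distance² to centre = 5 ≤ 74, so it lies inside.
All remaining points lie in this disk, and no smaller disk contains both endpoints, so this is the minimum enclosing circle.
The points at distance exactly r from the centre are A_3, A_4 — 2 points.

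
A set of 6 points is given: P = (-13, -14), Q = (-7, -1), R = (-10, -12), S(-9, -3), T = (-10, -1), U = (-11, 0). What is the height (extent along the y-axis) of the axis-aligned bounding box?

max y = 0, min y = -14, so height = 14.

14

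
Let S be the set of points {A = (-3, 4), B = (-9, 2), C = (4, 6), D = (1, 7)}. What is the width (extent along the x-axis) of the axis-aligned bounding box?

max x = 4, min x = -9, so width = 13.

13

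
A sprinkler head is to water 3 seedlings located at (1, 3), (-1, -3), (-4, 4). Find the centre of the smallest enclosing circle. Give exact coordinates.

(-2.0625, 0.6875)

Call the three points A, B, C in the order given.
Side lengths²: AB² = 40, AC² = 26, BC² = 58.
Since BC² = 58 < 40 + 26 = 66, the triangle is acute, so the smallest enclosing circle is the circumcircle.
Circumcentre = (-2.0625, 0.6875), r² = 14.7265625.
Centre = (-2.0625, 0.6875).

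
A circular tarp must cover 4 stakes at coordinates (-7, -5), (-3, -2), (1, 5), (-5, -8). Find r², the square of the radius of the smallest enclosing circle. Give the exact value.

The farthest pair is (1, 5)–(-5, -8) with squared distance 205. The circle on this segment as diameter has centre (-2, -1.5) and r² = 205/4 = 51.25.
Check (-7, -5): distance² to centre = 37.25 ≤ 51.25, so it lies inside.
All remaining points lie in this disk, and no smaller disk contains both endpoints, so this is the minimum enclosing circle.

51.25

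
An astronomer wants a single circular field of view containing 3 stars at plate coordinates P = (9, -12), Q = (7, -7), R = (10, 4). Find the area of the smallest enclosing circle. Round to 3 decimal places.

Side lengths²: PQ² = 29, PR² = 257, QR² = 130.
Since PR² = 257 ≥ 130 + 29 = 159, the angle opposite PR is not acute, so the smallest enclosing circle has PR as diameter.
Centre = midpoint of PR = (9.5, -4), r² = 257/4 = 64.25.
Area = π·r² = π·64.25 ≈ 201.847.

201.847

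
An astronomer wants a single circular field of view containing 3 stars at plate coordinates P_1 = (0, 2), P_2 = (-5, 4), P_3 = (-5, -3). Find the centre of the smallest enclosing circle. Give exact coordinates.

(-3.5, 0.5)

Side lengths²: P_1P_2² = 29, P_1P_3² = 50, P_2P_3² = 49.
Since P_1P_3² = 50 < 49 + 29 = 78, the triangle is acute, so the smallest enclosing circle is the circumcircle.
Circumcentre = (-3.5, 0.5), r² = 14.5.
Centre = (-3.5, 0.5).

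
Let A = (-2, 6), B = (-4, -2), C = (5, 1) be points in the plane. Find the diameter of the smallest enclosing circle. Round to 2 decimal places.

10.20

Side lengths²: AB² = 68, AC² = 74, BC² = 90.
Since BC² = 90 < 74 + 68 = 142, the triangle is acute, so the smallest enclosing circle is the circumcircle.
Circumcentre = (-1/11, 14/11), r² = 3145/121.
Diameter = 2r = 2√(3145/121) ≈ 10.20.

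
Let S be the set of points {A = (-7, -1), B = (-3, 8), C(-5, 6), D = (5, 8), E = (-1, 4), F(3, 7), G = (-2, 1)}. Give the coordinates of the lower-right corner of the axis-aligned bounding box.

x-range [-7, 5], y-range [-1, 8].
The lower-right corner is (5, -1).

(5, -1)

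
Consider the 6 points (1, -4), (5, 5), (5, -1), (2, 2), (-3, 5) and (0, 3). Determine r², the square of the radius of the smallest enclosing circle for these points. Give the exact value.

A smallest enclosing disk is always determined by at most three of the input points on its boundary.
The minimum enclosing circle is determined by three boundary points: (1, -4), (5, 5), (-3, 5).
Their circumcentre is (1, 25/18) with r² = 9409/324.
The farthest remaining point (5, -1) is at distance² 7033/324 ≤ 9409/324.

9409/324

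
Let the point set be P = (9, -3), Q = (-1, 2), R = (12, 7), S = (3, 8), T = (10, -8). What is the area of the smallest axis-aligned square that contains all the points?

256

The bounding box has width 13 and height 16.
An axis-aligned square enclosing the set must have side ≥ max(width, height).
So the minimum side is max(13, 16) = 16.
Area = 16² = 256.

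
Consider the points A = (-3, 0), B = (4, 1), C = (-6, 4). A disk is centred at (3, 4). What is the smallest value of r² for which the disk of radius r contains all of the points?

81

The required radius is the distance from (3, 4) to the farthest point.
Squared distances: 52, 10, 81.
Maximum is 81, attained at C.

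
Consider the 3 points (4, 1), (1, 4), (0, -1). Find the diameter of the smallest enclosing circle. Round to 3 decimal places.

Call the three points A, B, C in the order given.
Side lengths²: AB² = 18, AC² = 20, BC² = 26.
Since BC² = 26 < 20 + 18 = 38, the triangle is acute, so the smallest enclosing circle is the circumcircle.
Circumcentre = (4/3, 4/3), r² = 65/9.
Diameter = 2r = 2√(65/9) ≈ 5.375.

5.375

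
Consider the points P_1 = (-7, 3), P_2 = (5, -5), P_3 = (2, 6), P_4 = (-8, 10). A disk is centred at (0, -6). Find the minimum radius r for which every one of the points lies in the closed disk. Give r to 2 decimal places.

17.89

The required radius is the distance from (0, -6) to the farthest point.
Squared distances: 130, 26, 148, 320.
Maximum is 320, attained at P_4.
r = √320 ≈ 17.89.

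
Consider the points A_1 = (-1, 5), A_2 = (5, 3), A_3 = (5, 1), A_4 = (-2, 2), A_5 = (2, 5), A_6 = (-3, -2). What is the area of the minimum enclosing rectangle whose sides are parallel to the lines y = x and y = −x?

65

In coordinates u = x + y, v = x − y the rectangle is axis-aligned; the map (x,y)→(u,v) scales areas by 2.
u-values: 4, 8, 6, 0, 7, -5; range = 8 − (-5) = 13.
v-values: -6, 2, 4, -4, -3, -1; range = 4 − (-6) = 10.
Area = (13 × 10) / 2 = 65.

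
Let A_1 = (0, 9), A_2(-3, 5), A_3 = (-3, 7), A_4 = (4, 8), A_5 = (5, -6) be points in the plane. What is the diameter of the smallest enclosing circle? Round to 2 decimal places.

15.81

The minimum enclosing circle of a finite set is fixed by two of the points (as a diameter) or three (as a circumcircle).
The farthest pair is A_1–A_5 with squared distance 250. The circle on this segment as diameter has centre (2.5, 1.5) and r² = 250/4 = 62.5.
Check A_2: distance² to centre = 42.5 ≤ 62.5, so it lies inside.
All remaining points lie in this disk, and no smaller disk contains both endpoints, so this is the minimum enclosing circle.
Diameter = 2r = 2√(62.5) ≈ 15.81.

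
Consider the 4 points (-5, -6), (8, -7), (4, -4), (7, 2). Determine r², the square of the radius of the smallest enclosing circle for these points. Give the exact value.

45305/841

A smallest enclosing disk is always determined by at most three of the input points on its boundary.
The minimum enclosing circle is determined by three boundary points: (-5, -6), (8, -7), (7, 2).
Their circumcentre is (51/29, -91/29) with r² = 45305/841.
The farthest remaining point (4, -4) is at distance² 4850/841 ≤ 45305/841.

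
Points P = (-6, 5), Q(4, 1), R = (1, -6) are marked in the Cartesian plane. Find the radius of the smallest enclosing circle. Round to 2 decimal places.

6.52

Side lengths²: PQ² = 116, PR² = 170, QR² = 58.
Since PR² = 170 < 116 + 58 = 174, the triangle is acute, so the smallest enclosing circle is the circumcircle.
Circumcentre = (-97/41, -17/41), r² = 71485/1681.
r = √(71485/1681) ≈ 6.52.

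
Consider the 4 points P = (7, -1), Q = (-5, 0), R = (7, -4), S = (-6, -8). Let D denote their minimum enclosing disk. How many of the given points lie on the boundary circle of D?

The minimum enclosing circle of a finite set is fixed by two of the points (as a diameter) or three (as a circumcircle).
The farthest pair is P–S with squared distance 218. The circle on this segment as diameter has centre (0.5, -4.5) and r² = 218/4 = 54.5.
Check Q: distance² to centre = 50.5 ≤ 54.5, so it lies inside.
All remaining points lie in this disk, and no smaller disk contains both endpoints, so this is the minimum enclosing circle.
The points at distance exactly r from the centre are P, S — 2 points.

2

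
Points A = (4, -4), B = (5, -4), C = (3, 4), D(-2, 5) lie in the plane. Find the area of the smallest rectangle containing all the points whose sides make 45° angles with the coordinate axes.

In coordinates u = x + y, v = x − y the rectangle is axis-aligned; the map (x,y)→(u,v) scales areas by 2.
u-values: 0, 1, 7, 3; range = 7 − 0 = 7.
v-values: 8, 9, -1, -7; range = 9 − (-7) = 16.
Area = (7 × 16) / 2 = 56.

56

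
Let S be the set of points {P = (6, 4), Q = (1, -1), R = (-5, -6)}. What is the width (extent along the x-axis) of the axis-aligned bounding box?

11

max x = 6, min x = -5, so width = 11.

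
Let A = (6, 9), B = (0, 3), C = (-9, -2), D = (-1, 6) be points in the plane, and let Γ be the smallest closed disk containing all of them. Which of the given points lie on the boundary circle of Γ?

A, C

By Welzl's lemma the MEC is supported by two points (diametrically opposite) or three points (on a circumcircle).
The farthest pair is A–C with squared distance 346. The circle on this segment as diameter has centre (-1.5, 3.5) and r² = 346/4 = 86.5.
Check B: distance² to centre = 2.5 ≤ 86.5, so it lies inside.
All remaining points lie in this disk, and no smaller disk contains both endpoints, so this is the minimum enclosing circle.
The points at distance exactly r from the centre are A, C — 2 points.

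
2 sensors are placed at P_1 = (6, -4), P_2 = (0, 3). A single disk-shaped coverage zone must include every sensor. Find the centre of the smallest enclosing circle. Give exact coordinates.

The smallest circle enclosing two points has them as diameter endpoints.
Centre = midpoint = (3, -0.5); r² = |P_1P_2|²/4 = 85/4 = 21.25.
Centre = (3, -0.5).

(3, -0.5)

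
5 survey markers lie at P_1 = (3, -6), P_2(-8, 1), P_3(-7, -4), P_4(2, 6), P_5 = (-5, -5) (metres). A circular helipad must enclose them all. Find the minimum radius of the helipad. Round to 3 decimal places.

By Welzl's lemma the MEC is supported by two points (diametrically opposite) or three points (on a circumcircle).
The minimum enclosing circle is determined by three boundary points: P_1, P_2, P_4.
Their circumcentre is (-1.1, -0.3) with r² = 49.3.
The farthest remaining point P_3 is at distance² 48.5 ≤ 49.3.
r = √(49.3) ≈ 7.021.

7.021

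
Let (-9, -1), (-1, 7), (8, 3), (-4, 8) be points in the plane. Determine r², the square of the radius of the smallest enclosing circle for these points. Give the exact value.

A smallest enclosing disk is always determined by at most three of the input points on its boundary.
The farthest pair is (-9, -1)–(8, 3) with squared distance 305. The circle on this segment as diameter has centre (-0.5, 1) and r² = 305/4 = 76.25.
Check (-1, 7): distance² to centre = 36.25 ≤ 76.25, so it lies inside.
All remaining points lie in this disk, and no smaller disk contains both endpoints, so this is the minimum enclosing circle.

76.25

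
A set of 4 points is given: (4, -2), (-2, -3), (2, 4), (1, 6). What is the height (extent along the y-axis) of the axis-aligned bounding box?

max y = 6, min y = -3, so height = 9.

9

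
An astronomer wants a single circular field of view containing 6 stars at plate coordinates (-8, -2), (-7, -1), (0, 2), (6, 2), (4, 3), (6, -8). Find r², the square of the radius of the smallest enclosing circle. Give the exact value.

A smallest enclosing disk is always determined by at most three of the input points on its boundary.
The minimum enclosing circle is determined by three boundary points: (-8, -2), (6, 2), (6, -8).
Their circumcentre is (-1/7, -3) with r² = 3074/49.
The farthest remaining point (4, 3) is at distance² 2605/49 ≤ 3074/49.

3074/49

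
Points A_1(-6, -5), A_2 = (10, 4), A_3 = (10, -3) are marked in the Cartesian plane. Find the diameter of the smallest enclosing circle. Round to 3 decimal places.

Side lengths²: A_1A_2² = 337, A_1A_3² = 260, A_2A_3² = 49.
Since A_1A_2² = 337 ≥ 260 + 49 = 309, the angle opposite A_1A_2 is not acute, so the smallest enclosing circle has A_1A_2 as diameter.
Centre = midpoint of A_1A_2 = (2, -0.5), r² = 337/4 = 84.25.
Diameter = 2r = 2√(84.25) ≈ 18.358.

18.358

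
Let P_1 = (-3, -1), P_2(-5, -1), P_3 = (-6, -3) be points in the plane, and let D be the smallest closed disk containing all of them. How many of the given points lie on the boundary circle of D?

2

Side lengths²: P_1P_2² = 4, P_1P_3² = 13, P_2P_3² = 5.
Since P_1P_3² = 13 ≥ 5 + 4 = 9, the angle opposite P_1P_3 is not acute, so the smallest enclosing circle has P_1P_3 as diameter.
Centre = midpoint of P_1P_3 = (-4.5, -2), r² = 13/4 = 3.25.
The points at distance exactly r from the centre are P_1, P_3 — 2 points.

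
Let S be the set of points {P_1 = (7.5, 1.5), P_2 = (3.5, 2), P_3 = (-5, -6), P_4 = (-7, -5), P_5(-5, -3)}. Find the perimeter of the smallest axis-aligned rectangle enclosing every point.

Width = max x − min x = 7.5 − (-7) = 14.5.
Height = max y − min y = 2 − (-6) = 8.
Perimeter = 2(14.5 + 8) = 45.

45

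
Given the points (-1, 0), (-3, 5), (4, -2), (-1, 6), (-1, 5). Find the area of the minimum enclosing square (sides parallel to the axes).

64

The bounding box has width 7 and height 8.
An axis-aligned square enclosing the set must have side ≥ max(width, height).
So the minimum side is max(7, 8) = 8.
Area = 8² = 64.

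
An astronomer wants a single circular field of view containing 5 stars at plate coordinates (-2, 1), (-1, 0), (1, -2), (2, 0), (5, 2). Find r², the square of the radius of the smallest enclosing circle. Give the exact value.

12.5

By Welzl's lemma the MEC is supported by two points (diametrically opposite) or three points (on a circumcircle).
The farthest pair is (-2, 1)–(5, 2) with squared distance 50. The circle on this segment as diameter has centre (1.5, 1.5) and r² = 50/4 = 12.5.
Check (-1, 0): distance² to centre = 8.5 ≤ 12.5, so it lies inside.
All remaining points lie in this disk, and no smaller disk contains both endpoints, so this is the minimum enclosing circle.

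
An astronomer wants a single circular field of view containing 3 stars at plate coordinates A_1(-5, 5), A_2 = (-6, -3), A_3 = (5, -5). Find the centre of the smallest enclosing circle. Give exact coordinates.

(0, 0)

Side lengths²: A_1A_2² = 65, A_1A_3² = 200, A_2A_3² = 125.
Since A_1A_3² = 200 ≥ 125 + 65 = 190, the angle opposite A_1A_3 is not acute, so the smallest enclosing circle has A_1A_3 as diameter.
Centre = midpoint of A_1A_3 = (0, 0), r² = 200/4 = 50.
Centre = (0, 0).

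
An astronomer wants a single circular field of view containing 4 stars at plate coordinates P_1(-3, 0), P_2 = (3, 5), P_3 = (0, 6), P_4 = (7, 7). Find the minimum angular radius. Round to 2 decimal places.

6.10

A smallest enclosing disk is always determined by at most three of the input points on its boundary.
The farthest pair is P_1–P_4 with squared distance 149. The circle on this segment as diameter has centre (2, 3.5) and r² = 149/4 = 37.25.
Check P_2: distance² to centre = 3.25 ≤ 37.25, so it lies inside.
All remaining points lie in this disk, and no smaller disk contains both endpoints, so this is the minimum enclosing circle.
r = √(37.25) ≈ 6.10.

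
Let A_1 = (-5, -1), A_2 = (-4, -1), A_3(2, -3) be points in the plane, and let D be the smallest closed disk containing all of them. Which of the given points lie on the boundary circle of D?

Side lengths²: A_1A_2² = 1, A_1A_3² = 53, A_2A_3² = 40.
Since A_1A_3² = 53 ≥ 40 + 1 = 41, the angle opposite A_1A_3 is not acute, so the smallest enclosing circle has A_1A_3 as diameter.
Centre = midpoint of A_1A_3 = (-1.5, -2), r² = 53/4 = 13.25.
The points at distance exactly r from the centre are A_1, A_3 — 2 points.

A_1, A_3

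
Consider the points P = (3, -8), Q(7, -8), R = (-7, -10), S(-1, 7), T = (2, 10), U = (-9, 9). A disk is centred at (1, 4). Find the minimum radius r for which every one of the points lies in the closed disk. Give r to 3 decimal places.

16.125

The required radius is the distance from (1, 4) to the farthest point.
Squared distances: 148, 180, 260, 13, 37, 125.
Maximum is 260, attained at R.
r = √260 ≈ 16.125.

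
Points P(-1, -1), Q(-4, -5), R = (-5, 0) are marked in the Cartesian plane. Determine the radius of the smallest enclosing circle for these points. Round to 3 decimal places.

Side lengths²: PQ² = 25, PR² = 17, QR² = 26.
Since QR² = 26 < 25 + 17 = 42, the triangle is acute, so the smallest enclosing circle is the circumcircle.
Circumcentre = (-131/38, -87/38), r² = 5525/722.
r = √(5525/722) ≈ 2.766.

2.766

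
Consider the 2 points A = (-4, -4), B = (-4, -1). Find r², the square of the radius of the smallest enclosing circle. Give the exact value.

The smallest circle enclosing two points has them as diameter endpoints.
Centre = midpoint = (-4, -2.5); r² = |AB|²/4 = 9/4 = 2.25.

2.25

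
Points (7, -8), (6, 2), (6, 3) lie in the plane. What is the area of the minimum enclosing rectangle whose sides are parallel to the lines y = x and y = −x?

60

In coordinates u = x + y, v = x − y the rectangle is axis-aligned; the map (x,y)→(u,v) scales areas by 2.
u-values: -1, 8, 9; range = 9 − (-1) = 10.
v-values: 15, 4, 3; range = 15 − 3 = 12.
Area = (10 × 12) / 2 = 60.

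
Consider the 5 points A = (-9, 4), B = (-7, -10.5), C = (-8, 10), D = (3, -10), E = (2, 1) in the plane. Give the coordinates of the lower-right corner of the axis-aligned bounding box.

(3, -10.5)

x-range [-9, 3], y-range [-10.5, 10].
The lower-right corner is (3, -10.5).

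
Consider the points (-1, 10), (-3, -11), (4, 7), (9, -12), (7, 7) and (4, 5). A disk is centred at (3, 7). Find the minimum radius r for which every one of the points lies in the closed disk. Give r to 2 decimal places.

19.92

The required radius is the distance from (3, 7) to the farthest point.
Squared distances: 25, 360, 1, 397, 16, 5.
Maximum is 397, attained at (9, -12).
r = √397 ≈ 19.92.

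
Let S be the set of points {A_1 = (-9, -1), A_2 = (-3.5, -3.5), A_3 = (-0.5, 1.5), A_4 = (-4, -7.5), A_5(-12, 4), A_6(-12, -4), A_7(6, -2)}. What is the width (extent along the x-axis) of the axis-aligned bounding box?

18

max x = 6, min x = -12, so width = 18.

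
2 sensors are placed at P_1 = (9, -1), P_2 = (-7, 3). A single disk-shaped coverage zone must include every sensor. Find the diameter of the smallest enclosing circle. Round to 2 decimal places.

16.49

The smallest circle enclosing two points has them as diameter endpoints.
Centre = midpoint = (1, 1); r² = |P_1P_2|²/4 = 272/4 = 68.
Diameter = 2r = 2√68 ≈ 16.49.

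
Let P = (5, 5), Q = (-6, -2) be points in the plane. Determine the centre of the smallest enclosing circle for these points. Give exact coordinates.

(-0.5, 1.5)

The smallest circle enclosing two points has them as diameter endpoints.
Centre = midpoint = (-0.5, 1.5); r² = |PQ|²/4 = 170/4 = 42.5.
Centre = (-0.5, 1.5).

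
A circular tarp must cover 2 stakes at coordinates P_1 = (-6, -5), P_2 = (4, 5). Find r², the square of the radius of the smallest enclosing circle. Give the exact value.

50

The smallest circle enclosing two points has them as diameter endpoints.
Centre = midpoint = (-1, 0); r² = |P_1P_2|²/4 = 200/4 = 50.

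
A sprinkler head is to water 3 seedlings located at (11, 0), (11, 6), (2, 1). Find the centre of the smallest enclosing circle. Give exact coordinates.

(61/9, 3)

Call the three points A, B, C in the order given.
Side lengths²: AB² = 36, AC² = 82, BC² = 106.
Since BC² = 106 < 82 + 36 = 118, the triangle is acute, so the smallest enclosing circle is the circumcircle.
Circumcentre = (61/9, 3), r² = 2173/81.
Centre = (61/9, 3).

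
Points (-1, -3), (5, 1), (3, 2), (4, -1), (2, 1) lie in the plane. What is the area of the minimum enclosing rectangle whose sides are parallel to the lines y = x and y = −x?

In coordinates u = x + y, v = x − y the rectangle is axis-aligned; the map (x,y)→(u,v) scales areas by 2.
u-values: -4, 6, 5, 3, 3; range = 6 − (-4) = 10.
v-values: 2, 4, 1, 5, 1; range = 5 − 1 = 4.
Area = (10 × 4) / 2 = 20.

20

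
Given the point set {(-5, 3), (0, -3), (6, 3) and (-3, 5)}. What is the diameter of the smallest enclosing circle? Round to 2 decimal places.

11.05

The minimum enclosing circle is determined by three boundary points: (-5, 3), (0, -3), (6, 3).
Their circumcentre is (0.5, 2.5) with r² = 30.5.
The farthest remaining point (-3, 5) is at distance² 18.5 ≤ 30.5.
Diameter = 2r = 2√(30.5) ≈ 11.05.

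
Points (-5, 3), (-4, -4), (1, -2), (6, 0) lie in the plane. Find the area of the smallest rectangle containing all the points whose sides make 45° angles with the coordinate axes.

98

In coordinates u = x + y, v = x − y the rectangle is axis-aligned; the map (x,y)→(u,v) scales areas by 2.
u-values: -2, -8, -1, 6; range = 6 − (-8) = 14.
v-values: -8, 0, 3, 6; range = 6 − (-8) = 14.
Area = (14 × 14) / 2 = 98.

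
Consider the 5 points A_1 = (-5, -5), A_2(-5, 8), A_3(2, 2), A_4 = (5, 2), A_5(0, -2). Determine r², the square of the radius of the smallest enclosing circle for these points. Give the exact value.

The minimum enclosing circle of a finite set is fixed by two of the points (as a diameter) or three (as a circumcircle).
The minimum enclosing circle is determined by three boundary points: A_1, A_2, A_4.
Their circumcentre is (-2.1, 1.5) with r² = 50.66.
The farthest remaining point A_3 is at distance² 17.06 ≤ 50.66.

50.66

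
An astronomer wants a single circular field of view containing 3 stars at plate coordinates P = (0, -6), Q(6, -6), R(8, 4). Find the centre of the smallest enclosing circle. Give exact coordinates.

Side lengths²: PQ² = 36, PR² = 164, QR² = 104.
Since PR² = 164 ≥ 104 + 36 = 140, the angle opposite PR is not acute, so the smallest enclosing circle has PR as diameter.
Centre = midpoint of PR = (4, -1), r² = 164/4 = 41.
Centre = (4, -1).

(4, -1)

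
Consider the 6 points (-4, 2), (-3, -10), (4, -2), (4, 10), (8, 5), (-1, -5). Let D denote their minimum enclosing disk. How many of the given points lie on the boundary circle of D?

By Welzl's lemma the MEC is supported by two points (diametrically opposite) or three points (on a circumcircle).
The farthest pair is (-3, -10)–(4, 10) with squared distance 449. The circle on this segment as diameter has centre (0.5, 0) and r² = 449/4 = 112.25.
Check (-4, 2): distance² to centre = 24.25 ≤ 112.25, so it lies inside.
All remaining points lie in this disk, and no smaller disk contains both endpoints, so this is the minimum enclosing circle.
The points at distance exactly r from the centre are (-3, -10), (4, 10) — 2 points.

2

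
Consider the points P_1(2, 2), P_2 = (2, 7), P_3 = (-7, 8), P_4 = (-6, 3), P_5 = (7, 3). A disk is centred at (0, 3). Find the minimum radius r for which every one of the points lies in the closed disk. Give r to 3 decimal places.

8.602

The required radius is the distance from (0, 3) to the farthest point.
Squared distances: 5, 20, 74, 36, 49.
Maximum is 74, attained at P_3.
r = √74 ≈ 8.602.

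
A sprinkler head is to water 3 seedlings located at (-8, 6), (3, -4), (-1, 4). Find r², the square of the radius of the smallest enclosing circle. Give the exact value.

55.25

Call the three points A, B, C in the order given.
Side lengths²: AB² = 221, AC² = 53, BC² = 80.
Since AB² = 221 ≥ 80 + 53 = 133, the angle opposite AB is not acute, so the smallest enclosing circle has AB as diameter.
Centre = midpoint of AB = (-2.5, 1), r² = 221/4 = 55.25.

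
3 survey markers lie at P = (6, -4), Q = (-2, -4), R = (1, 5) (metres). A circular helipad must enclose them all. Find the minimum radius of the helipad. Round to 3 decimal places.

Side lengths²: PQ² = 64, PR² = 106, QR² = 90.
Since PR² = 106 < 90 + 64 = 154, the triangle is acute, so the smallest enclosing circle is the circumcircle.
Circumcentre = (2, -1/3), r² = 265/9.
r = √(265/9) ≈ 5.426.

5.426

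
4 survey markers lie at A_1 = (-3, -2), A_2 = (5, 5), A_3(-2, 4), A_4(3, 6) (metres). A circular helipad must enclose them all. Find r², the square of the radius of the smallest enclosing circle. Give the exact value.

28.25

The farthest pair is A_1–A_2 with squared distance 113. The circle on this segment as diameter has centre (1, 1.5) and r² = 113/4 = 28.25.
Check A_3: distance² to centre = 15.25 ≤ 28.25, so it lies inside.
All remaining points lie in this disk, and no smaller disk contains both endpoints, so this is the minimum enclosing circle.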